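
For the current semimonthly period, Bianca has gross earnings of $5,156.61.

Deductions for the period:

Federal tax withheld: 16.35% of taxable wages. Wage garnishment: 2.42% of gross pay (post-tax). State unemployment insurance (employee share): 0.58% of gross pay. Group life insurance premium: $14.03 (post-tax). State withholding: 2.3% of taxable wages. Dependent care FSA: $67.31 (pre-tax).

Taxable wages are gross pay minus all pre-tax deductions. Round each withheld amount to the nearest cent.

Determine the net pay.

Dependent care FSA: $67.31
Taxable wages = $5,156.61 − $67.31 = $5,089.30
State withholding: $5,089.30 × 0.023 = $117.05
Federal tax withheld: $5,089.30 × 0.1635 = $832.10
State unemployment insurance (employee share): $5,156.61 × 0.0058 = $29.91
Wage garnishment: $5,156.61 × 0.0242 = $124.79
Group life insurance premium: $14.03
Total deductions = $67.31 + $117.05 + $832.10 + $29.91 + $124.79 + $14.03 = $1,185.19
Net pay = $5,156.61 − $1,185.19 = $3,971.42

$3,971.42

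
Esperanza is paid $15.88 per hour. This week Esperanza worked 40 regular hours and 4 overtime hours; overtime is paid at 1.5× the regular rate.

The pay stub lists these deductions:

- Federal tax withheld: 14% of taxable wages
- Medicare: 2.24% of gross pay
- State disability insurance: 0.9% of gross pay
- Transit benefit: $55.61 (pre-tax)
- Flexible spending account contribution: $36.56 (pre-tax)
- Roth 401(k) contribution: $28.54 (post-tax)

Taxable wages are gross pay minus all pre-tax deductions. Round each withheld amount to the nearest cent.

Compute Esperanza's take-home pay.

Regular pay: 40 × $15.88 = $635.20
Overtime pay: 4 × $15.88 × 1.5 = $95.28
Gross pay = $635.20 + $95.28 = $730.48
Transit benefit: $55.61
Flexible spending account contribution: $36.56
Pre-tax total = $55.61 + $36.56 = $92.17
Taxable wages = $730.48 − $92.17 = $638.31
Federal tax withheld: $638.31 × 0.14 = $89.36
Medicare: $730.48 × 0.0224 = $16.36
State disability insurance: $730.48 × 0.009 = $6.57
Roth 401(k) contribution: $28.54
Total deductions = $55.61 + $36.56 + $89.36 + $16.36 + $6.57 + $28.54 = $233.00
Net pay = $730.48 − $233.00 = $497.48

$497.48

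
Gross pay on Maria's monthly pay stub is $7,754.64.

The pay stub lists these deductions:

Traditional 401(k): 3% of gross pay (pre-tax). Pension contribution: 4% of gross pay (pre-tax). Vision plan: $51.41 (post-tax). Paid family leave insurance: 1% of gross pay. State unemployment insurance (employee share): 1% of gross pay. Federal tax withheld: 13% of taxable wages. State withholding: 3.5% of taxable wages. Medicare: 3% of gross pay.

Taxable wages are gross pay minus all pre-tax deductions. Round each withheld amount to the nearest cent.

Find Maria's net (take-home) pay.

Pension contribution: $7,754.64 × 0.04 = $310.19
Traditional 401(k): $7,754.64 × 0.03 = $232.64
Pre-tax total = $310.19 + $232.64 = $542.83
Taxable wages = $7,754.64 − $542.83 = $7,211.81
Federal tax withheld: $7,211.81 × 0.13 = $937.54
State withholding: $7,211.81 × 0.035 = $252.41
Medicare: $7,754.64 × 0.03 = $232.64
Paid family leave insurance: $7,754.64 × 0.01 = $77.55
State unemployment insurance (employee share): $7,754.64 × 0.01 = $77.55
Vision plan: $51.41
Total deductions = $310.19 + $232.64 + $937.54 + $252.41 + $232.64 + $77.55 + $77.55 + $51.41 = $2,171.93
Net pay = $7,754.64 − $2,171.93 = $5,582.71

$5,582.71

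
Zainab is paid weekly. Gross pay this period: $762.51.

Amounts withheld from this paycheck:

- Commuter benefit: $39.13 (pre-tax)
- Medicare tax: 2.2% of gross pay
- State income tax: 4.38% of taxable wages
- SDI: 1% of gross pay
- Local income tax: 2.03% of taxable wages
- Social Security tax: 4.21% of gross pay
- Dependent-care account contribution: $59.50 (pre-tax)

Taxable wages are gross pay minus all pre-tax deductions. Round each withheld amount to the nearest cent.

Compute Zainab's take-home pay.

$564.81

Dependent-care account contribution: $59.50
Commuter benefit: $39.13
Pre-tax total = $59.50 + $39.13 = $98.63
Taxable wages = $762.51 − $98.63 = $663.88
Local income tax: $663.88 × 0.0203 = $13.48
State income tax: $663.88 × 0.0438 = $29.08
SDI: $762.51 × 0.01 = $7.63
Social Security tax: $762.51 × 0.0421 = $32.10
Medicare tax: $762.51 × 0.022 = $16.78
Total deductions = $59.50 + $39.13 + $13.48 + $29.08 + $7.63 + $32.10 + $16.78 = $197.70
Net pay = $762.51 − $197.70 = $564.81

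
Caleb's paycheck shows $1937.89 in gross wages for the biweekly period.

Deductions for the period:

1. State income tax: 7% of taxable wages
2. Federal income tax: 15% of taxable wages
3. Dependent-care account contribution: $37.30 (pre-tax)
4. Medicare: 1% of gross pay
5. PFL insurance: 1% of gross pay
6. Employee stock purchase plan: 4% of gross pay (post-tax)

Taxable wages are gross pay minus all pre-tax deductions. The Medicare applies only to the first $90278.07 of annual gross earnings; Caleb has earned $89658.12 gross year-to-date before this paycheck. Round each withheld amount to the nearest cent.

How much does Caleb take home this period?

Dependent-care account contribution: $37.30
Taxable wages = $1937.89 − $37.30 = $1900.59
State income tax: $1900.59 × 0.07 = $133.04
Federal income tax: $1900.59 × 0.15 = $285.09
Medicare: only $90278.07 − $89658.12 = $619.95 of this check is subject → $619.95 × 0.01 = $6.20
PFL insurance: $1937.89 × 0.01 = $19.38
Employee stock purchase plan: $1937.89 × 0.04 = $77.52
Total deductions = $37.30 + $133.04 + $285.09 + $6.20 + $19.38 + $77.52 = $558.53
Net pay = $1937.89 − $558.53 = $1379.36

$1379.36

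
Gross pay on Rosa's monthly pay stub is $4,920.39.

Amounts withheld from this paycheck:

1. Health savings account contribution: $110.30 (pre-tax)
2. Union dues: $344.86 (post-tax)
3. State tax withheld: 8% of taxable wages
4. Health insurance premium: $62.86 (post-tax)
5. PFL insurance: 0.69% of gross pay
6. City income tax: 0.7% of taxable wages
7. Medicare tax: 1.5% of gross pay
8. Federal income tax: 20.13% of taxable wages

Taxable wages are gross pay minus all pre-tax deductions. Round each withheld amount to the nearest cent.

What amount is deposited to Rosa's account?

Health savings account contribution: $110.30
Taxable wages = $4,920.39 − $110.30 = $4,810.09
State tax withheld: $4,810.09 × 0.08 = $384.81
Federal income tax: $4,810.09 × 0.2013 = $968.27
City income tax: $4,810.09 × 0.007 = $33.67
Medicare tax: $4,920.39 × 0.015 = $73.81
PFL insurance: $4,920.39 × 0.0069 = $33.95
Union dues: $344.86
Health insurance premium: $62.86
Total deductions = $110.30 + $384.81 + $968.27 + $33.67 + $73.81 + $33.95 + $344.86 + $62.86 = $2,012.53
Net pay = $4,920.39 − $2,012.53 = $2,907.86

$2,907.86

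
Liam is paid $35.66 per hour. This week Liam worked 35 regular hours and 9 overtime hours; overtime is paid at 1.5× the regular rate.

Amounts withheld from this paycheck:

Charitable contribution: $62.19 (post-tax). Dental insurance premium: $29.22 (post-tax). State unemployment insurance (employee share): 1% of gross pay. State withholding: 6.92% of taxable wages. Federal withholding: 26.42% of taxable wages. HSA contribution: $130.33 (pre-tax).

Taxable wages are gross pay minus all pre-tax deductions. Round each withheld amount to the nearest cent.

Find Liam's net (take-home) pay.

$957.31

Regular pay: 35 × $35.66 = $1,248.10
Overtime pay: 9 × $35.66 × 1.5 = $481.41
Gross pay = $1,248.10 + $481.41 = $1,729.51
HSA contribution: $130.33
Taxable wages = $1,729.51 − $130.33 = $1,599.18
State withholding: $1,599.18 × 0.0692 = $110.66
Federal withholding: $1,599.18 × 0.2642 = $422.50
State unemployment insurance (employee share): $1,729.51 × 0.01 = $17.30
Dental insurance premium: $29.22
Charitable contribution: $62.19
Total deductions = $130.33 + $110.66 + $422.50 + $17.30 + $29.22 + $62.19 = $772.20
Net pay = $1,729.51 − $772.20 = $957.31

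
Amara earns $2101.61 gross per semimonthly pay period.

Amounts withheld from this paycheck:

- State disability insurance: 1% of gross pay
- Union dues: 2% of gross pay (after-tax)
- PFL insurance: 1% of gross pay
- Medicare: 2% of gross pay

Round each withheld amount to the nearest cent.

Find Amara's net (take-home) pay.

$1975.51

State disability insurance: $2101.61 × 0.01 = $21.02
PFL insurance: $2101.61 × 0.01 = $21.02
Medicare: $2101.61 × 0.02 = $42.03
Union dues: $2101.61 × 0.02 = $42.03
Total deductions = $21.02 + $21.02 + $42.03 + $42.03 = $126.10
Net pay = $2101.61 − $126.10 = $1975.51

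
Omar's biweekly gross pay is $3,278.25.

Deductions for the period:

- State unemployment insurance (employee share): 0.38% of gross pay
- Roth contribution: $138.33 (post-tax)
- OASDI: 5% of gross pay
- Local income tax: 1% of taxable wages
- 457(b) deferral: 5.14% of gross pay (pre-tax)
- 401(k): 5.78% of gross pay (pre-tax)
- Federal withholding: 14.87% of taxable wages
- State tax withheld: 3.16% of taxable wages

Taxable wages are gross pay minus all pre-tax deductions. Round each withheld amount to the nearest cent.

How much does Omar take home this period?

457(b) deferral: $3,278.25 × 0.0514 = $168.50
401(k): $3,278.25 × 0.0578 = $189.48
Pre-tax total = $168.50 + $189.48 = $357.98
Taxable wages = $3,278.25 − $357.98 = $2,920.27
Federal withholding: $2,920.27 × 0.1487 = $434.24
State tax withheld: $2,920.27 × 0.0316 = $92.28
Local income tax: $2,920.27 × 0.01 = $29.20
State unemployment insurance (employee share): $3,278.25 × 0.0038 = $12.46
OASDI: $3,278.25 × 0.05 = $163.91
Roth contribution: $138.33
Total deductions = $168.50 + $189.48 + $434.24 + $92.28 + $29.20 + $12.46 + $163.91 + $138.33 = $1,228.40
Net pay = $3,278.25 − $1,228.40 = $2,049.85

$2,049.85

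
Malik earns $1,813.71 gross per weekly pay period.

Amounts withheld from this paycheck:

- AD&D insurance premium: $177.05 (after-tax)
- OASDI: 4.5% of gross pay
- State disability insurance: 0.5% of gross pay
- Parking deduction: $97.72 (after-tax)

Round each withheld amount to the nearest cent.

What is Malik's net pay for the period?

$1,448.25

State disability insurance: $1,813.71 × 0.005 = $9.07
OASDI: $1,813.71 × 0.045 = $81.62
Parking deduction: $97.72
AD&D insurance premium: $177.05
Total deductions = $9.07 + $81.62 + $97.72 + $177.05 = $365.46
Net pay = $1,813.71 − $365.46 = $1,448.25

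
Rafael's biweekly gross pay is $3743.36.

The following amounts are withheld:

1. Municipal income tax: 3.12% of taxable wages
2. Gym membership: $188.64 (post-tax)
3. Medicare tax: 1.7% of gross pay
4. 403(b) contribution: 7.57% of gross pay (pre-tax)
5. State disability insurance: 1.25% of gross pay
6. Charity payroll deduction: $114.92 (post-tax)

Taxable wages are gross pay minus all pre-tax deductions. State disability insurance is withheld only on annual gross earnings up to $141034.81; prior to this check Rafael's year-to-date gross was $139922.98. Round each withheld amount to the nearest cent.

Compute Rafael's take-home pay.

403(b) contribution: $3743.36 × 0.0757 = $283.37
Taxable wages = $3743.36 − $283.37 = $3459.99
Municipal income tax: $3459.99 × 0.0312 = $107.95
Medicare tax: $3743.36 × 0.017 = $63.64
State disability insurance: only $141034.81 − $139922.98 = $1111.83 of this check is subject → $1111.83 × 0.0125 = $13.90
Gym membership: $188.64
Charity payroll deduction: $114.92
Total deductions = $283.37 + $107.95 + $63.64 + $13.90 + $188.64 + $114.92 = $772.42
Net pay = $3743.36 − $772.42 = $2970.94

$2970.94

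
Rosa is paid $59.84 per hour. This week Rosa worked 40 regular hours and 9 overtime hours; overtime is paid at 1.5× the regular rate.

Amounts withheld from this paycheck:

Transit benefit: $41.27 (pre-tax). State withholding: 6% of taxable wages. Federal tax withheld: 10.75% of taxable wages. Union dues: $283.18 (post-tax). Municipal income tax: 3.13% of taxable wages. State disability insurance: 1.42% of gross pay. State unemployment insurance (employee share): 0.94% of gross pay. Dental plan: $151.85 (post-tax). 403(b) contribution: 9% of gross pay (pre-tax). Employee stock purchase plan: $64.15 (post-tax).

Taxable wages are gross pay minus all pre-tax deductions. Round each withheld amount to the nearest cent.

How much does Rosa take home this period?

Regular pay: 40 × $59.84 = $2,393.60
Overtime pay: 9 × $59.84 × 1.5 = $807.84
Gross pay = $2,393.60 + $807.84 = $3,201.44
Transit benefit: $41.27
403(b) contribution: $3,201.44 × 0.09 = $288.13
Pre-tax total = $41.27 + $288.13 = $329.40
Taxable wages = $3,201.44 − $329.40 = $2,872.04
Municipal income tax: $2,872.04 × 0.0313 = $89.89
State withholding: $2,872.04 × 0.06 = $172.32
Federal tax withheld: $2,872.04 × 0.1075 = $308.74
State disability insurance: $3,201.44 × 0.0142 = $45.46
State unemployment insurance (employee share): $3,201.44 × 0.0094 = $30.09
Dental plan: $151.85
Employee stock purchase plan: $64.15
Union dues: $283.18
Total deductions = $41.27 + $288.13 + $89.89 + $172.32 + $308.74 + $45.46 + $30.09 + $151.85 + $64.15 + $283.18 = $1,475.08
Net pay = $3,201.44 − $1,475.08 = $1,726.36

$1,726.36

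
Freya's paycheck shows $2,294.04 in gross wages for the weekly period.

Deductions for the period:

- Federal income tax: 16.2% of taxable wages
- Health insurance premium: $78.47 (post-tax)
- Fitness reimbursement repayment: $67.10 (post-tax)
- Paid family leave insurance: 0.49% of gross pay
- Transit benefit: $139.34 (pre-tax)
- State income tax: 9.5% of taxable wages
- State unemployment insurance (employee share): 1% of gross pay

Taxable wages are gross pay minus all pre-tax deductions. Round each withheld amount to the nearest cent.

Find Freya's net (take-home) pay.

$1,421.19

Transit benefit: $139.34
Taxable wages = $2,294.04 − $139.34 = $2,154.70
Federal income tax: $2,154.70 × 0.162 = $349.06
State income tax: $2,154.70 × 0.095 = $204.70
State unemployment insurance (employee share): $2,294.04 × 0.01 = $22.94
Paid family leave insurance: $2,294.04 × 0.0049 = $11.24
Fitness reimbursement repayment: $67.10
Health insurance premium: $78.47
Total deductions = $139.34 + $349.06 + $204.70 + $22.94 + $11.24 + $67.10 + $78.47 = $872.85
Net pay = $2,294.04 − $872.85 = $1,421.19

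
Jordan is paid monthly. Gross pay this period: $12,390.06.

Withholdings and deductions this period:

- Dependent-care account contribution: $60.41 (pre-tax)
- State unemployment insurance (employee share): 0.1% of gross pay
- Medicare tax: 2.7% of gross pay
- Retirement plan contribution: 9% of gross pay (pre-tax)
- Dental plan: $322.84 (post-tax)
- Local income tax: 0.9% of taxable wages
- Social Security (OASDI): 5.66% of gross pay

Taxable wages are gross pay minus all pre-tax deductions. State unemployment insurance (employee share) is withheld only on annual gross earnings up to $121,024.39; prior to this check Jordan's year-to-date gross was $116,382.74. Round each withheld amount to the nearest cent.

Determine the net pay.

Dependent-care account contribution: $60.41
Retirement plan contribution: $12,390.06 × 0.09 = $1,115.11
Pre-tax total = $60.41 + $1,115.11 = $1,175.52
Taxable wages = $12,390.06 − $1,175.52 = $11,214.54
Local income tax: $11,214.54 × 0.009 = $100.93
State unemployment insurance (employee share): only $121,024.39 − $116,382.74 = $4,641.65 of this check is subject → $4,641.65 × 0.001 = $4.64
Medicare tax: $12,390.06 × 0.027 = $334.53
Social Security (OASDI): $12,390.06 × 0.0566 = $701.28
Dental plan: $322.84
Total deductions = $60.41 + $1,115.11 + $100.93 + $4.64 + $334.53 + $701.28 + $322.84 = $2,639.74
Net pay = $12,390.06 − $2,639.74 = $9,750.32

$9,750.32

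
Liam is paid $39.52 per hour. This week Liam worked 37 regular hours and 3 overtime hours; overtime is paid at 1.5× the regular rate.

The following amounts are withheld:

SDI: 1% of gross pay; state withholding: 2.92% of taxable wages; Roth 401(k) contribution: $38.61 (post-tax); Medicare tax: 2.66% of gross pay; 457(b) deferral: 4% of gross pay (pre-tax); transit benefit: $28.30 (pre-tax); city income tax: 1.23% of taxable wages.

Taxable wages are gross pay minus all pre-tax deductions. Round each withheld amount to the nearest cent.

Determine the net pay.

Regular pay: 37 × $39.52 = $1,462.24
Overtime pay: 3 × $39.52 × 1.5 = $177.84
Gross pay = $1,462.24 + $177.84 = $1,640.08
Transit benefit: $28.30
457(b) deferral: $1,640.08 × 0.04 = $65.60
Pre-tax total = $28.30 + $65.60 = $93.90
Taxable wages = $1,640.08 − $93.90 = $1,546.18
State withholding: $1,546.18 × 0.0292 = $45.15
City income tax: $1,546.18 × 0.0123 = $19.02
Medicare tax: $1,640.08 × 0.0266 = $43.63
SDI: $1,640.08 × 0.01 = $16.40
Roth 401(k) contribution: $38.61
Total deductions = $28.30 + $65.60 + $45.15 + $19.02 + $43.63 + $16.40 + $38.61 = $256.71
Net pay = $1,640.08 − $256.71 = $1,383.37

$1,383.37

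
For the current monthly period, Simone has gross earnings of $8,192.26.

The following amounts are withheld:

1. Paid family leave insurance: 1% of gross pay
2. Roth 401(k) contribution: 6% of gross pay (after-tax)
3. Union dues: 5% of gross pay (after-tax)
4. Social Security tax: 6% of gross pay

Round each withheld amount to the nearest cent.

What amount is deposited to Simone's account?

$6,717.65

Paid family leave insurance: $8,192.26 × 0.01 = $81.92
Social Security tax: $8,192.26 × 0.06 = $491.54
Roth 401(k) contribution: $8,192.26 × 0.06 = $491.54
Union dues: $8,192.26 × 0.05 = $409.61
Total deductions = $81.92 + $491.54 + $491.54 + $409.61 = $1,474.61
Net pay = $8,192.26 − $1,474.61 = $6,717.65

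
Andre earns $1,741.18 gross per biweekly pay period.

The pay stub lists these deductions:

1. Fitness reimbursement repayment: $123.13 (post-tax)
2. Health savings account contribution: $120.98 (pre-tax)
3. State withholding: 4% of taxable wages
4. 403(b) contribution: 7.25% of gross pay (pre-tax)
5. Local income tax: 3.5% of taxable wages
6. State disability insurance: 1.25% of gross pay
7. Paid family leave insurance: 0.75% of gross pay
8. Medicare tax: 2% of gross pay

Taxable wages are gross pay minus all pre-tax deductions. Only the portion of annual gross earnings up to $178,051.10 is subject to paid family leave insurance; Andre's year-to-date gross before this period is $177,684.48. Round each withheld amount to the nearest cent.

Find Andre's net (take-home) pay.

Health savings account contribution: $120.98
403(b) contribution: $1,741.18 × 0.0725 = $126.24
Pre-tax total = $120.98 + $126.24 = $247.22
Taxable wages = $1,741.18 − $247.22 = $1,493.96
Local income tax: $1,493.96 × 0.035 = $52.29
State withholding: $1,493.96 × 0.04 = $59.76
Paid family leave insurance: only $178,051.10 − $177,684.48 = $366.62 of this check is subject → $366.62 × 0.0075 = $2.75
Medicare tax: $1,741.18 × 0.02 = $34.82
State disability insurance: $1,741.18 × 0.0125 = $21.76
Fitness reimbursement repayment: $123.13
Total deductions = $120.98 + $126.24 + $52.29 + $59.76 + $2.75 + $34.82 + $21.76 + $123.13 = $541.73
Net pay = $1,741.18 − $541.73 = $1,199.45

$1,199.45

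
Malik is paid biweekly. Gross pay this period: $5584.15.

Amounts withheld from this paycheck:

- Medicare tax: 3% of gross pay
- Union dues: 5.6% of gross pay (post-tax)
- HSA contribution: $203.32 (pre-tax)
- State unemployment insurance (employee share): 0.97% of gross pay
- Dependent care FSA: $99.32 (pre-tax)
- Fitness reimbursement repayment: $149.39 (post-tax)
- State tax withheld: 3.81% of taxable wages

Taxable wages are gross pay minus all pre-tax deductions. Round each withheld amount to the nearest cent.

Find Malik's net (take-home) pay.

$4396.49

Dependent care FSA: $99.32
HSA contribution: $203.32
Pre-tax total = $99.32 + $203.32 = $302.64
Taxable wages = $5584.15 − $302.64 = $5281.51
State tax withheld: $5281.51 × 0.0381 = $201.23
Medicare tax: $5584.15 × 0.03 = $167.52
State unemployment insurance (employee share): $5584.15 × 0.0097 = $54.17
Fitness reimbursement repayment: $149.39
Union dues: $5584.15 × 0.056 = $312.71
Total deductions = $99.32 + $203.32 + $201.23 + $167.52 + $54.17 + $149.39 + $312.71 = $1187.66
Net pay = $5584.15 − $1187.66 = $4396.49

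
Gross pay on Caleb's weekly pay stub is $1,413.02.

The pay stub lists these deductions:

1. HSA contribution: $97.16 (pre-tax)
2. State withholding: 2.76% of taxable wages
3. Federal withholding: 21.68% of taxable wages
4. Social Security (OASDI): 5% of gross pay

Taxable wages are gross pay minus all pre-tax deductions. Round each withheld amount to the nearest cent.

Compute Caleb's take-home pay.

$923.61

HSA contribution: $97.16
Taxable wages = $1,413.02 − $97.16 = $1,315.86
Federal withholding: $1,315.86 × 0.2168 = $285.28
State withholding: $1,315.86 × 0.0276 = $36.32
Social Security (OASDI): $1,413.02 × 0.05 = $70.65
Total deductions = $97.16 + $285.28 + $36.32 + $70.65 = $489.41
Net pay = $1,413.02 − $489.41 = $923.61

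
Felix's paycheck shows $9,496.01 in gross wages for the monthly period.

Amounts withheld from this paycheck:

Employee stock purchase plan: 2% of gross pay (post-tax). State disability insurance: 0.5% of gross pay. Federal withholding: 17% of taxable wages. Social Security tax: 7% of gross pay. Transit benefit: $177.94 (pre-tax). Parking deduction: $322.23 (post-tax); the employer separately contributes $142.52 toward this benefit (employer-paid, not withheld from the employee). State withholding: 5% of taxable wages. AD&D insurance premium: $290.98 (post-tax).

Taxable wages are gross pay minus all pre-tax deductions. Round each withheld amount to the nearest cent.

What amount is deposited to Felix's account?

Transit benefit: $177.94
Taxable wages = $9,496.01 − $177.94 = $9,318.07
Federal withholding: $9,318.07 × 0.17 = $1,584.07
State withholding: $9,318.07 × 0.05 = $465.90
Social Security tax: $9,496.01 × 0.07 = $664.72
State disability insurance: $9,496.01 × 0.005 = $47.48
Parking deduction: $322.23
AD&D insurance premium: $290.98
Employee stock purchase plan: $9,496.01 × 0.02 = $189.92
(Employer's $142.52 toward parking deduction is not withheld from the employee.)
Total deductions = $177.94 + $1,584.07 + $465.90 + $664.72 + $47.48 + $322.23 + $290.98 + $189.92 = $3,743.24
Net pay = $9,496.01 − $3,743.24 = $5,752.77

$5,752.77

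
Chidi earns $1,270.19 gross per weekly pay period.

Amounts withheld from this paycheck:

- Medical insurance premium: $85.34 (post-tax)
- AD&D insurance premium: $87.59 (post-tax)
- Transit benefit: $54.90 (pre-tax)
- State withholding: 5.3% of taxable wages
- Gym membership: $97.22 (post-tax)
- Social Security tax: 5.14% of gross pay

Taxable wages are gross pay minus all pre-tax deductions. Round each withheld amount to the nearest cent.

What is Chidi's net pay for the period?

Transit benefit: $54.90
Taxable wages = $1,270.19 − $54.90 = $1,215.29
State withholding: $1,215.29 × 0.053 = $64.41
Social Security tax: $1,270.19 × 0.0514 = $65.29
AD&D insurance premium: $87.59
Medical insurance premium: $85.34
Gym membership: $97.22
Total deductions = $54.90 + $64.41 + $65.29 + $87.59 + $85.34 + $97.22 = $454.75
Net pay = $1,270.19 − $454.75 = $815.44

$815.44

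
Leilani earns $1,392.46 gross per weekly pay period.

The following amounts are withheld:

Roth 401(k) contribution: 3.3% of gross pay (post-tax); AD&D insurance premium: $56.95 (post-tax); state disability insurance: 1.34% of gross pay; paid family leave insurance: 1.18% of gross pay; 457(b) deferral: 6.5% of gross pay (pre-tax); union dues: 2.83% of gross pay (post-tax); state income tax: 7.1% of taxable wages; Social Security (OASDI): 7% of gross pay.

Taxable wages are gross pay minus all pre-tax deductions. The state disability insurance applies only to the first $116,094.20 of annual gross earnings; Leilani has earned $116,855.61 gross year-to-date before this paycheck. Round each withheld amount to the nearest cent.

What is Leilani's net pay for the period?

$953.30

457(b) deferral: $1,392.46 × 0.065 = $90.51
Taxable wages = $1,392.46 − $90.51 = $1,301.95
State income tax: $1,301.95 × 0.071 = $92.44
State disability insurance: annual cap $116,094.20 already reached (YTD $116,855.61), so $0.00
Paid family leave insurance: $1,392.46 × 0.0118 = $16.43
Social Security (OASDI): $1,392.46 × 0.07 = $97.47
Union dues: $1,392.46 × 0.0283 = $39.41
AD&D insurance premium: $56.95
Roth 401(k) contribution: $1,392.46 × 0.033 = $45.95
Total deductions = $90.51 + $92.44 + $0.00 + $16.43 + $97.47 + $39.41 + $56.95 + $45.95 = $439.16
Net pay = $1,392.46 − $439.16 = $953.30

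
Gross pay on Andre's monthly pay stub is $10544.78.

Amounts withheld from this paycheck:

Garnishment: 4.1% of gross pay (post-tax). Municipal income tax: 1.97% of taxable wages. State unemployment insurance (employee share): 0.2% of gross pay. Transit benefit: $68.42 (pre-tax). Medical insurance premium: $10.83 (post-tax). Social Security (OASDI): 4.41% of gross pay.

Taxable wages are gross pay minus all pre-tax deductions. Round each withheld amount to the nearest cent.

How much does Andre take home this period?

Transit benefit: $68.42
Taxable wages = $10544.78 − $68.42 = $10476.36
Municipal income tax: $10476.36 × 0.0197 = $206.38
Social Security (OASDI): $10544.78 × 0.0441 = $465.02
State unemployment insurance (employee share): $10544.78 × 0.002 = $21.09
Medical insurance premium: $10.83
Garnishment: $10544.78 × 0.041 = $432.34
Total deductions = $68.42 + $206.38 + $465.02 + $21.09 + $10.83 + $432.34 = $1204.08
Net pay = $10544.78 − $1204.08 = $9340.70

$9340.70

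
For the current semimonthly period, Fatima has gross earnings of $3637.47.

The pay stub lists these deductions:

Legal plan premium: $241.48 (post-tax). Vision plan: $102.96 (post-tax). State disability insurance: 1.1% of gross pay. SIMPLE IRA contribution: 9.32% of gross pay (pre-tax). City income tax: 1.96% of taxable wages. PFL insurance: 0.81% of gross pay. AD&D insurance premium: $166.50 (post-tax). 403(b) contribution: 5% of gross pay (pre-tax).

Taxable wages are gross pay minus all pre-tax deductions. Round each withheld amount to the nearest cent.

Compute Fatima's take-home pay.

$2475.09

SIMPLE IRA contribution: $3637.47 × 0.0932 = $339.01
403(b) contribution: $3637.47 × 0.05 = $181.87
Pre-tax total = $339.01 + $181.87 = $520.88
Taxable wages = $3637.47 − $520.88 = $3116.59
City income tax: $3116.59 × 0.0196 = $61.09
State disability insurance: $3637.47 × 0.011 = $40.01
PFL insurance: $3637.47 × 0.0081 = $29.46
Legal plan premium: $241.48
Vision plan: $102.96
AD&D insurance premium: $166.50
Total deductions = $339.01 + $181.87 + $61.09 + $40.01 + $29.46 + $241.48 + $102.96 + $166.50 = $1162.38
Net pay = $3637.47 − $1162.38 = $2475.09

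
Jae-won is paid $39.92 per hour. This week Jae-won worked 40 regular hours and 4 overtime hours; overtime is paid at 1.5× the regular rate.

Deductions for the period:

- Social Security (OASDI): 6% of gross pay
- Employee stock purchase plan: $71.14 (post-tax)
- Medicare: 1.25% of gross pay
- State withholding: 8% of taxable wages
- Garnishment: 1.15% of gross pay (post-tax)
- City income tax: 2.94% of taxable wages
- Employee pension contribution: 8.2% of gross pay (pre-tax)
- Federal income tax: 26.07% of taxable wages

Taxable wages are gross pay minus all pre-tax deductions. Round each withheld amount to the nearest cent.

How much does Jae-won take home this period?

Regular pay: 40 × $39.92 = $1596.80
Overtime pay: 4 × $39.92 × 1.5 = $239.52
Gross pay = $1596.80 + $239.52 = $1836.32
Employee pension contribution: $1836.32 × 0.082 = $150.58
Taxable wages = $1836.32 − $150.58 = $1685.74
Federal income tax: $1685.74 × 0.2607 = $439.47
City income tax: $1685.74 × 0.0294 = $49.56
State withholding: $1685.74 × 0.08 = $134.86
Social Security (OASDI): $1836.32 × 0.06 = $110.18
Medicare: $1836.32 × 0.0125 = $22.95
Employee stock purchase plan: $71.14
Garnishment: $1836.32 × 0.0115 = $21.12
Total deductions = $150.58 + $439.47 + $49.56 + $134.86 + $110.18 + $22.95 + $71.14 + $21.12 = $999.86
Net pay = $1836.32 − $999.86 = $836.46

$836.46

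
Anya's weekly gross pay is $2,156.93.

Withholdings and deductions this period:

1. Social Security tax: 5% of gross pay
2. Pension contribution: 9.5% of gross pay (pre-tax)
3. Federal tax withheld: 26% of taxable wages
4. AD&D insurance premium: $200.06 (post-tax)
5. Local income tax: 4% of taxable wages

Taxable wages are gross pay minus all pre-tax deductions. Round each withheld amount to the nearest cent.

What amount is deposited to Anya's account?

$1,058.50

Pension contribution: $2,156.93 × 0.095 = $204.91
Taxable wages = $2,156.93 − $204.91 = $1,952.02
Federal tax withheld: $1,952.02 × 0.26 = $507.53
Local income tax: $1,952.02 × 0.04 = $78.08
Social Security tax: $2,156.93 × 0.05 = $107.85
AD&D insurance premium: $200.06
Total deductions = $204.91 + $507.53 + $78.08 + $107.85 + $200.06 = $1,098.43
Net pay = $2,156.93 − $1,098.43 = $1,058.50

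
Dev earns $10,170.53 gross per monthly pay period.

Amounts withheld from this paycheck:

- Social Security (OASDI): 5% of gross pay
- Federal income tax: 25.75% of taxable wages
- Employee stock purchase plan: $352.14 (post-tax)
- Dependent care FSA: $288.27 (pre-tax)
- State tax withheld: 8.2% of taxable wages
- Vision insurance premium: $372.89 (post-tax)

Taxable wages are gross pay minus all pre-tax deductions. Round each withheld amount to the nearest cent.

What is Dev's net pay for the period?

Dependent care FSA: $288.27
Taxable wages = $10,170.53 − $288.27 = $9,882.26
Federal income tax: $9,882.26 × 0.2575 = $2,544.68
State tax withheld: $9,882.26 × 0.082 = $810.35
Social Security (OASDI): $10,170.53 × 0.05 = $508.53
Vision insurance premium: $372.89
Employee stock purchase plan: $352.14
Total deductions = $288.27 + $2,544.68 + $810.35 + $508.53 + $372.89 + $352.14 = $4,876.86
Net pay = $10,170.53 − $4,876.86 = $5,293.67

$5,293.67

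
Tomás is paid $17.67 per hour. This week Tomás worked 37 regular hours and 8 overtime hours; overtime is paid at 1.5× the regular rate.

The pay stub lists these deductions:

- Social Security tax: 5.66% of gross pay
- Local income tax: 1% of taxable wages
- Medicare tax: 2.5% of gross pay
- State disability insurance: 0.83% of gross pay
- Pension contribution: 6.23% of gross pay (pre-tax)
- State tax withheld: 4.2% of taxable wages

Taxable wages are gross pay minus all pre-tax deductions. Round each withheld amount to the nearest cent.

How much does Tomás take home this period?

$691.82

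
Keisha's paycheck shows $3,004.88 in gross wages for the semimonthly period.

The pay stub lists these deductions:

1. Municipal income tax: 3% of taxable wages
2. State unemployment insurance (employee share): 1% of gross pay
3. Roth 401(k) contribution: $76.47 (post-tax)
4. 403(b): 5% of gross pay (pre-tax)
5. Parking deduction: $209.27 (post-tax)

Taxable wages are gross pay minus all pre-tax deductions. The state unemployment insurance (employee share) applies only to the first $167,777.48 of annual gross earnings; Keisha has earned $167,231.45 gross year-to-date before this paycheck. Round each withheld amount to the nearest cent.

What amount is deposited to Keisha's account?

403(b): $3,004.88 × 0.05 = $150.24
Taxable wages = $3,004.88 − $150.24 = $2,854.64
Municipal income tax: $2,854.64 × 0.03 = $85.64
State unemployment insurance (employee share): only $167,777.48 − $167,231.45 = $546.03 of this check is subject → $546.03 × 0.01 = $5.46
Parking deduction: $209.27
Roth 401(k) contribution: $76.47
Total deductions = $150.24 + $85.64 + $5.46 + $209.27 + $76.47 = $527.08
Net pay = $3,004.88 − $527.08 = $2,477.80

$2,477.80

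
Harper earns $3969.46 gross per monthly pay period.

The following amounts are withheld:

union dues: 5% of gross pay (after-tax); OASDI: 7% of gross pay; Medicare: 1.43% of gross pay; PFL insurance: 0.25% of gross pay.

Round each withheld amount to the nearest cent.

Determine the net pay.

OASDI: $3969.46 × 0.07 = $277.86
Medicare: $3969.46 × 0.0143 = $56.76
PFL insurance: $3969.46 × 0.0025 = $9.92
Union dues: $3969.46 × 0.05 = $198.47
Total deductions = $277.86 + $56.76 + $9.92 + $198.47 = $543.01
Net pay = $3969.46 − $543.01 = $3426.45

$3426.45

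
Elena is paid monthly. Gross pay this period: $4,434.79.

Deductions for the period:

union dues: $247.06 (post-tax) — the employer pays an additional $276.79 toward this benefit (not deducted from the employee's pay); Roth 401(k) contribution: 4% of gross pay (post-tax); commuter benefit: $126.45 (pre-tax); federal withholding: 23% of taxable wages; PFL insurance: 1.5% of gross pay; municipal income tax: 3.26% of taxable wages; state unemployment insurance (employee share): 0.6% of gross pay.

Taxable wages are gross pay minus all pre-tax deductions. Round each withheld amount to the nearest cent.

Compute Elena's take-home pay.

Commuter benefit: $126.45
Taxable wages = $4,434.79 − $126.45 = $4,308.34
Municipal income tax: $4,308.34 × 0.0326 = $140.45
Federal withholding: $4,308.34 × 0.23 = $990.92
State unemployment insurance (employee share): $4,434.79 × 0.006 = $26.61
PFL insurance: $4,434.79 × 0.015 = $66.52
Roth 401(k) contribution: $4,434.79 × 0.04 = $177.39
Union dues: $247.06
(Employer's $276.79 toward union dues is not withheld from the employee.)
Total deductions = $126.45 + $140.45 + $990.92 + $26.61 + $66.52 + $177.39 + $247.06 = $1,775.40
Net pay = $4,434.79 − $1,775.40 = $2,659.39

$2,659.39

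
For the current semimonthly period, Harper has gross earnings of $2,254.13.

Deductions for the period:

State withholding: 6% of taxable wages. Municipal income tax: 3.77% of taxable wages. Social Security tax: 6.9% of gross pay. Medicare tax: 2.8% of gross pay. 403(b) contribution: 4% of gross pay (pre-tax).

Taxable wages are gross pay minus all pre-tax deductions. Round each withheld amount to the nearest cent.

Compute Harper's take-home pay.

$1,733.89

403(b) contribution: $2,254.13 × 0.04 = $90.17
Taxable wages = $2,254.13 − $90.17 = $2,163.96
Municipal income tax: $2,163.96 × 0.0377 = $81.58
State withholding: $2,163.96 × 0.06 = $129.84
Social Security tax: $2,254.13 × 0.069 = $155.53
Medicare tax: $2,254.13 × 0.028 = $63.12
Total deductions = $90.17 + $81.58 + $129.84 + $155.53 + $63.12 = $520.24
Net pay = $2,254.13 − $520.24 = $1,733.89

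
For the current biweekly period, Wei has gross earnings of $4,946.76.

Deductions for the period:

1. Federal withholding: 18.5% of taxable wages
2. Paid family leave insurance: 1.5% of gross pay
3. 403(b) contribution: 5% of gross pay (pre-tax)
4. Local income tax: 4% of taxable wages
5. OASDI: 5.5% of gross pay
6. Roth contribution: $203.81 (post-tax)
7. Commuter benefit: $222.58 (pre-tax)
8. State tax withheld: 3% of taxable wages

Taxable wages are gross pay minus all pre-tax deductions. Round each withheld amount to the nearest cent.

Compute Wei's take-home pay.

Commuter benefit: $222.58
403(b) contribution: $4,946.76 × 0.05 = $247.34
Pre-tax total = $222.58 + $247.34 = $469.92
Taxable wages = $4,946.76 − $469.92 = $4,476.84
State tax withheld: $4,476.84 × 0.03 = $134.31
Local income tax: $4,476.84 × 0.04 = $179.07
Federal withholding: $4,476.84 × 0.185 = $828.22
Paid family leave insurance: $4,946.76 × 0.015 = $74.20
OASDI: $4,946.76 × 0.055 = $272.07
Roth contribution: $203.81
Total deductions = $222.58 + $247.34 + $134.31 + $179.07 + $828.22 + $74.20 + $272.07 + $203.81 = $2,161.60
Net pay = $4,946.76 − $2,161.60 = $2,785.16

$2,785.16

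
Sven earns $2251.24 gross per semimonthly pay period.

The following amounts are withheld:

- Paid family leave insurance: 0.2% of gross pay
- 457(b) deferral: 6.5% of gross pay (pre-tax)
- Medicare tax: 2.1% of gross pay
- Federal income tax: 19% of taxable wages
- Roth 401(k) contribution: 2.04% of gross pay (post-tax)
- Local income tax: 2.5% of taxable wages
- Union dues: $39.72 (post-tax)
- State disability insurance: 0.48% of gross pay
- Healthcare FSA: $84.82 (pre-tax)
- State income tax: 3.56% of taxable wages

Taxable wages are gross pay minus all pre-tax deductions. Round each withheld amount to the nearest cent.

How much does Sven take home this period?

457(b) deferral: $2251.24 × 0.065 = $146.33
Healthcare FSA: $84.82
Pre-tax total = $146.33 + $84.82 = $231.15
Taxable wages = $2251.24 − $231.15 = $2020.09
Federal income tax: $2020.09 × 0.19 = $383.82
State income tax: $2020.09 × 0.0356 = $71.92
Local income tax: $2020.09 × 0.025 = $50.50
State disability insurance: $2251.24 × 0.0048 = $10.81
Paid family leave insurance: $2251.24 × 0.002 = $4.50
Medicare tax: $2251.24 × 0.021 = $47.28
Union dues: $39.72
Roth 401(k) contribution: $2251.24 × 0.0204 = $45.93
Total deductions = $146.33 + $84.82 + $383.82 + $71.92 + $50.50 + $10.81 + $4.50 + $47.28 + $39.72 + $45.93 = $885.63
Net pay = $2251.24 − $885.63 = $1365.61

$1365.61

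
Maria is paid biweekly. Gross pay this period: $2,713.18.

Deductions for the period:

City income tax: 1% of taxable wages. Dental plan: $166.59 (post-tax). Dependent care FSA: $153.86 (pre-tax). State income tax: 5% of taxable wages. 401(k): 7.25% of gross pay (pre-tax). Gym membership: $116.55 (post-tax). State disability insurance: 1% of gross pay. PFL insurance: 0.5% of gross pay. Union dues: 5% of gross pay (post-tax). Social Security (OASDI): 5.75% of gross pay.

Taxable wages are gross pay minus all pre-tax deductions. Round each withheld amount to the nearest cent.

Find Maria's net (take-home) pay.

$1,605.34

401(k): $2,713.18 × 0.0725 = $196.71
Dependent care FSA: $153.86
Pre-tax total = $196.71 + $153.86 = $350.57
Taxable wages = $2,713.18 − $350.57 = $2,362.61
State income tax: $2,362.61 × 0.05 = $118.13
City income tax: $2,362.61 × 0.01 = $23.63
PFL insurance: $2,713.18 × 0.005 = $13.57
State disability insurance: $2,713.18 × 0.01 = $27.13
Social Security (OASDI): $2,713.18 × 0.0575 = $156.01
Gym membership: $116.55
Union dues: $2,713.18 × 0.05 = $135.66
Dental plan: $166.59
Total deductions = $196.71 + $153.86 + $118.13 + $23.63 + $13.57 + $27.13 + $156.01 + $116.55 + $135.66 + $166.59 = $1,107.84
Net pay = $2,713.18 − $1,107.84 = $1,605.34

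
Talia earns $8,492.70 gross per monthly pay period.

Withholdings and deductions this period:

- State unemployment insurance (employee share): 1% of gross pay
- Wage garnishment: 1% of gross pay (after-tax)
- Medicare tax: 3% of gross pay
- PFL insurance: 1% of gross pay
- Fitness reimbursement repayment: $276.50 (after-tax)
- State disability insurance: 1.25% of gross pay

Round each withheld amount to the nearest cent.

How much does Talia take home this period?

PFL insurance: $8,492.70 × 0.01 = $84.93
Medicare tax: $8,492.70 × 0.03 = $254.78
State unemployment insurance (employee share): $8,492.70 × 0.01 = $84.93
State disability insurance: $8,492.70 × 0.0125 = $106.16
Fitness reimbursement repayment: $276.50
Wage garnishment: $8,492.70 × 0.01 = $84.93
Total deductions = $84.93 + $254.78 + $84.93 + $106.16 + $276.50 + $84.93 = $892.23
Net pay = $8,492.70 − $892.23 = $7,600.47

$7,600.47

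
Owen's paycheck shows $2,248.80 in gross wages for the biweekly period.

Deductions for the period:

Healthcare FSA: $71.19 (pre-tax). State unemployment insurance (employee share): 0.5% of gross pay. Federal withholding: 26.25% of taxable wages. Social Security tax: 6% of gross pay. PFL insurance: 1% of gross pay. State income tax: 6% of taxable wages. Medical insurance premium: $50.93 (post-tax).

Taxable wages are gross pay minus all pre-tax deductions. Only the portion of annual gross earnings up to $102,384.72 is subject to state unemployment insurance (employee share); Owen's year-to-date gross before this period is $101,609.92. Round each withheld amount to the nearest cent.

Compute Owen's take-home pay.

$1,263.11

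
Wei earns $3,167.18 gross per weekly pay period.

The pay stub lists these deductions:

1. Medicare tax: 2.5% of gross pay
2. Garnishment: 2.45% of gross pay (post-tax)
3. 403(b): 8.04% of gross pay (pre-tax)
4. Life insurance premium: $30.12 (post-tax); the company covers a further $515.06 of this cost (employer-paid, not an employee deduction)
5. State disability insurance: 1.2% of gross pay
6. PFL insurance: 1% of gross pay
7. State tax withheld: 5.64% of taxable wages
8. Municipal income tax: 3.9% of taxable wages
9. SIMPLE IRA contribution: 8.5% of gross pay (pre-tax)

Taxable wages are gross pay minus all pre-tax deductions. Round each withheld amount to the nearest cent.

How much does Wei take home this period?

403(b): $3,167.18 × 0.0804 = $254.64
SIMPLE IRA contribution: $3,167.18 × 0.085 = $269.21
Pre-tax total = $254.64 + $269.21 = $523.85
Taxable wages = $3,167.18 − $523.85 = $2,643.33
State tax withheld: $2,643.33 × 0.0564 = $149.08
Municipal income tax: $2,643.33 × 0.039 = $103.09
Medicare tax: $3,167.18 × 0.025 = $79.18
State disability insurance: $3,167.18 × 0.012 = $38.01
PFL insurance: $3,167.18 × 0.01 = $31.67
Life insurance premium: $30.12
Garnishment: $3,167.18 × 0.0245 = $77.60
(Employer's $515.06 toward life insurance premium is not withheld from the employee.)
Total deductions = $254.64 + $269.21 + $149.08 + $103.09 + $79.18 + $38.01 + $31.67 + $30.12 + $77.60 = $1,032.60
Net pay = $3,167.18 − $1,032.60 = $2,134.58

$2,134.58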